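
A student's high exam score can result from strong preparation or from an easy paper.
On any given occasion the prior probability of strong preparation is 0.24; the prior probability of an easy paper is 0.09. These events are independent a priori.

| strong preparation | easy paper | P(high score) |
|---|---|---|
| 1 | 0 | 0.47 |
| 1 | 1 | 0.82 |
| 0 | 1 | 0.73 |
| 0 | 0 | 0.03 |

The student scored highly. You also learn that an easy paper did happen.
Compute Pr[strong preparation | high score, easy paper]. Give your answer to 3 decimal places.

P(high score | easy paper) = 0.73×0.76 + 0.82×0.24 = 0.554800 + 0.196800 = 0.751600
The strong preparation-present share is 0.82×0.24 = 0.196800.
So P(strong preparation | high score, easy paper) = 0.196800/0.751600 ≈ 0.262.

Pr[strong preparation | high score, easy paper] ≈ 0.262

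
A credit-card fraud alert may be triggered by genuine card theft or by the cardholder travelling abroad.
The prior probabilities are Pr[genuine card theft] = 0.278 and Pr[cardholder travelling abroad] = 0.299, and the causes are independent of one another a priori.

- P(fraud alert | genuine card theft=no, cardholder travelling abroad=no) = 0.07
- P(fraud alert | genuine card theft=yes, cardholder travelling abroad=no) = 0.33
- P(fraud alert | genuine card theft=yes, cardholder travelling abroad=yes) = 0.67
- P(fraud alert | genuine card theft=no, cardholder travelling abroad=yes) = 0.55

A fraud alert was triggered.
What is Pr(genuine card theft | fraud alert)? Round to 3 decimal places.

Pr(genuine card theft | fraud alert) ≈ 0.438

By total probability over the 4 (genuine card theft, cardholder travelling abroad) configurations:
  P(fraud alert) = 0.07*0.722*0.701 + 0.55*0.722*0.299 + 0.33*0.278*0.701 + 0.67*0.278*0.299
        = 0.035429 + 0.118733 + 0.064310 + 0.055692 = 0.274164
Configurations with genuine card theft contribute 0.120002, so
  P(genuine card theft | fraud alert) = 0.120002 / 0.274164 ≈ 0.438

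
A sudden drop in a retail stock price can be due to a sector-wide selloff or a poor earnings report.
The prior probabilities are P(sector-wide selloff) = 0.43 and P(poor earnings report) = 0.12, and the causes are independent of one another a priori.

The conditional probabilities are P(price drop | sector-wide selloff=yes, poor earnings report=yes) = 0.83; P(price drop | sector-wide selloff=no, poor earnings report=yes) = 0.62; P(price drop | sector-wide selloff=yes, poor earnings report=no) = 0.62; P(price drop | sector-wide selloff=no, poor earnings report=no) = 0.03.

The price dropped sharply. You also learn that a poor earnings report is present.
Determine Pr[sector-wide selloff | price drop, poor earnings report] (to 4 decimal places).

For the numerator, keep only sector-wide selloff=true terms: 0.83·0.43 = 0.356900
Normalizer over all consistent configurations: 0.62·0.57 + 0.83·0.43 = 0.710300
P(sector-wide selloff | price drop, poor earnings report) = 0.356900/0.710300 ≈ 0.5025

Pr[sector-wide selloff | price drop, poor earnings report] ≈ 0.5025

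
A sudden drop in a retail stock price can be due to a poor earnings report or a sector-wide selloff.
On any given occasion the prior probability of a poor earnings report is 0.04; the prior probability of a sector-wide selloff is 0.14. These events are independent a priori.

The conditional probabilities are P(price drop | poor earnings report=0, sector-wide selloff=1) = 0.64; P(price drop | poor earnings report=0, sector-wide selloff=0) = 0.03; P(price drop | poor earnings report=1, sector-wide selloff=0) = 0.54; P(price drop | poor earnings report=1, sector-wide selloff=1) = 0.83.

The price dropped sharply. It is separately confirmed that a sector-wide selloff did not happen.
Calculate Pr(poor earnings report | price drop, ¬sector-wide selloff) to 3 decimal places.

Pr(poor earnings report | price drop, ¬sector-wide selloff) ≈ 0.429

P(price drop | ¬sector-wide selloff) = 0.03*0.96 + 0.54*0.04 = 0.028800 + 0.021600 = 0.050400
The poor earnings report-present share is 0.54*0.04 = 0.021600.
P(poor earnings report | price drop, ¬sector-wide selloff) = 0.021600 / 0.050400 ≈ 0.429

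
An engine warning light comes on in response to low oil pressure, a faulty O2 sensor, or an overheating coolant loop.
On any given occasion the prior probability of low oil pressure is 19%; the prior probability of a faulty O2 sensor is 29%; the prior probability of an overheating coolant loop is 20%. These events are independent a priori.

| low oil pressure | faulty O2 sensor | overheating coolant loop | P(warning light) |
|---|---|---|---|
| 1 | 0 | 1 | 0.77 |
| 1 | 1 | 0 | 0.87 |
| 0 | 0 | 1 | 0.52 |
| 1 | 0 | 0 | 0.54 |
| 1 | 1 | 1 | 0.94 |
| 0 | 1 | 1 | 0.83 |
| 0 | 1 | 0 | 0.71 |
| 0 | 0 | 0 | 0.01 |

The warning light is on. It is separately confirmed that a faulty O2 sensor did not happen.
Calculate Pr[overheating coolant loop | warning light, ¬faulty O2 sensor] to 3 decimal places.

Pr[overheating coolant loop | warning light, ¬faulty O2 sensor] ≈ 0.562

Weight on overheating coolant loop=true, given the evidence: 0.084240 + 0.029260 = 0.113500
The normalizing constant is 0.01×0.81×0.8 + 0.52×0.81×0.2 + 0.54×0.19×0.8 + 0.77×0.19×0.2 = 0.202060
P(overheating coolant loop | warning light, ¬faulty O2 sensor) = 0.113500/0.202060 ≈ 0.562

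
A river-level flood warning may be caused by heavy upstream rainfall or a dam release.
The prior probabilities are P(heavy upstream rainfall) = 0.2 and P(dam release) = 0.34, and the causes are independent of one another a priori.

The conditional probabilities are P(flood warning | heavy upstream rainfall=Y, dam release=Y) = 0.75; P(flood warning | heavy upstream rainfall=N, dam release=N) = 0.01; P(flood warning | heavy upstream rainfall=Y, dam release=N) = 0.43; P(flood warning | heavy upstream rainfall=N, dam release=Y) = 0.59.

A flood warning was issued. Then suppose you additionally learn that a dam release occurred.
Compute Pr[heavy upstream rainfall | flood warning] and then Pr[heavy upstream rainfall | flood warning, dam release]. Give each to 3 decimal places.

Pr[heavy upstream rainfall | flood warning] ≈ 0.394; Pr[heavy upstream rainfall | flood warning, dam release] ≈ 0.241

P(flood warning) = 0.01*0.8*0.66 + 0.59*0.8*0.34 + 0.43*0.2*0.66 + 0.75*0.2*0.34 = 0.005280 + 0.160480 + 0.056760 + 0.051000 = 0.273520
The heavy upstream rainfall-present share is 0.056760 + 0.051000 = 0.107760.
So P(heavy upstream rainfall | flood warning) = 0.107760/0.273520 ≈ 0.394.

Now condition on the additional information:
For the numerator, keep only heavy upstream rainfall=true terms: 0.75·0.2 = 0.150000
Normalizer over all consistent configurations: 0.59·0.8 + 0.75·0.2 = 0.622000
P(heavy upstream rainfall | flood warning, dam release) = 0.150000/0.622000 ≈ 0.241
The drop from 0.394 to 0.241 is the explaining-away (discounting) effect.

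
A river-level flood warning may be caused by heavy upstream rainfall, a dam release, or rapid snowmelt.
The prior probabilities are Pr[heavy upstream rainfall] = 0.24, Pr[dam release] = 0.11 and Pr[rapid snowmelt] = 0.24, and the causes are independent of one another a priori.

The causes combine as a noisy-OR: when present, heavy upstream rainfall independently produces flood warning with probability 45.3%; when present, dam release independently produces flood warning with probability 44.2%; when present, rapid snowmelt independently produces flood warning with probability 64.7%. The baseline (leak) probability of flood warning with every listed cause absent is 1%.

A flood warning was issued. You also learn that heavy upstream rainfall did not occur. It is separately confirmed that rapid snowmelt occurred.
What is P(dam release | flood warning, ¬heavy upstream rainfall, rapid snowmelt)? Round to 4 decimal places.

Under noisy-OR, P(flood warning | causes) = 1 − (1−0.01)·∏(1−qᵢ) over the active causes.
For the numerator, keep only dam release=true terms: 0.804996*0.11 = 0.088550
The normalizing constant is 0.65053*0.89 + 0.804996*0.11 = 0.667522
P(dam release | flood warning, ¬heavy upstream rainfall, rapid snowmelt) = 0.088550/0.667522 ≈ 0.1327

P(dam release | flood warning, ¬heavy upstream rainfall, rapid snowmelt) ≈ 0.1327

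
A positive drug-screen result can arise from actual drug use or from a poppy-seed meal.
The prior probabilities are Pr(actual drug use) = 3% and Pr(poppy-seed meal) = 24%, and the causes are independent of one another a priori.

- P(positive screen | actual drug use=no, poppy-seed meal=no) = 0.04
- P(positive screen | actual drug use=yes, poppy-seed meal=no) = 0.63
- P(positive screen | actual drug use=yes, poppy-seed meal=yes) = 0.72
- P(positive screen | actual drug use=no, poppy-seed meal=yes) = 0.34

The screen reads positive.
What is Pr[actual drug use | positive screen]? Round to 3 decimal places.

Numerator (weight on configurations with actual drug use): 0.014364 + 0.005184 = 0.019548
The normalizing constant is 0.04·0.97·0.76 + 0.34·0.97·0.24 + 0.63·0.03·0.76 + 0.72·0.03·0.24 = 0.128188
P(actual drug use | positive screen) = 0.019548/0.128188 ≈ 0.152

Pr[actual drug use | positive screen] ≈ 0.152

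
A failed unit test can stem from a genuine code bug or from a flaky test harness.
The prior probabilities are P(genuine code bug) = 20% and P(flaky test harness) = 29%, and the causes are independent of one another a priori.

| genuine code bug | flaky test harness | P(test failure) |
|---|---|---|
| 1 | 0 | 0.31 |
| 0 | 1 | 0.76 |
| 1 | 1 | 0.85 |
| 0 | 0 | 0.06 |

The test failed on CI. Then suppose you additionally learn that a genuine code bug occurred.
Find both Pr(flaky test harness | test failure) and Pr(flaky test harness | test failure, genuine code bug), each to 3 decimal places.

Pr(flaky test harness | test failure) ≈ 0.743; Pr(flaky test harness | test failure, genuine code bug) ≈ 0.528

P(test failure) = 0.06·0.8·0.71 + 0.76·0.8·0.29 + 0.31·0.2·0.71 + 0.85·0.2·0.29 = 0.034080 + 0.176320 + 0.044020 + 0.049300 = 0.303720
Of this, 0.225620 comes from 0.176320 + 0.049300 (the flaky test harness=true cases).
So P(flaky test harness | test failure) = 0.225620/0.303720 ≈ 0.743.

With the extra evidence:
P(test failure | genuine code bug) = 0.31·0.71 + 0.85·0.29 = 0.220100 + 0.246500 = 0.466600
Restricting to configurations with flaky test harness present: 0.85·0.29 = 0.246500.
So P(flaky test harness | test failure, genuine code bug) = 0.246500/0.466600 ≈ 0.528.
— genuine code bug explains away the evidence for flaky test harness.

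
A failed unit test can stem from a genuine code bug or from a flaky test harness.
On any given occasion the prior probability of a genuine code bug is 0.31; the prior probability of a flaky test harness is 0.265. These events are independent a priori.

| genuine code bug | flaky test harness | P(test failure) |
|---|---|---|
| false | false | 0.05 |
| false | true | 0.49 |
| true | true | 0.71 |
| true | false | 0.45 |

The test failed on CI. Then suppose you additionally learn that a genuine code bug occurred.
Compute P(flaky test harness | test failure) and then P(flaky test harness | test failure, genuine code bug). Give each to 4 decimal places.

P(test failure) = 0.05×0.69×0.735 + 0.49×0.69×0.265 + 0.45×0.31×0.735 + 0.71×0.31×0.265 = 0.025357 + 0.089596 + 0.102533 + 0.058327 = 0.275813
Of this, 0.147923 comes from 0.089596 + 0.058327 (the flaky test harness=true cases).
Hence the posterior is 0.147923/0.275813 ≈ 0.5363.

With the extra evidence:
Weight on flaky test harness=true, given the evidence: 0.71·0.265 = 0.188150
Normalizer over all consistent configurations: 0.45·0.735 + 0.71·0.265 = 0.518900
Posterior = 0.188150 / 0.518900 ≈ 0.3626
The drop from 0.5363 to 0.3626 is the explaining-away (discounting) effect.

P(flaky test harness | test failure) ≈ 0.5363; P(flaky test harness | test failure, genuine code bug) ≈ 0.3626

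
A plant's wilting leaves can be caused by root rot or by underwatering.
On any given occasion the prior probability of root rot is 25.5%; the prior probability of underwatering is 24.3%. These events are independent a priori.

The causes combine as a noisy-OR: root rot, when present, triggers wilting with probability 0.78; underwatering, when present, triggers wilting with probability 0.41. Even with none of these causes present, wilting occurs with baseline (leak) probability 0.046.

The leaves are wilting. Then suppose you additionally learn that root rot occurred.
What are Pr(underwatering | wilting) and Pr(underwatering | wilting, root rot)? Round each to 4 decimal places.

Under noisy-OR, P(wilting | causes) = 1 − (1−0.046)·∏(1−qᵢ) over the active causes.
By total probability over the 4 (root rot, underwatering) configurations:
  P(wilting) = 0.046*0.745*0.757 + 0.43714*0.745*0.243 + 0.79012*0.255*0.757 + 0.876171*0.255*0.243
        = 0.025942 + 0.079138 + 0.152521 + 0.054292 = 0.311893
The terms with underwatering present sum to 0.133430, so
  P(underwatering | wilting) = 0.133430 / 0.311893 ≈ 0.4278

Now also conditioning on root rot=true:
For the numerator, keep only underwatering=true terms: 0.876171×0.243 = 0.212910
Normalizer over all consistent configurations: 0.79012×0.757 + 0.876171×0.243 = 0.811031
Posterior = 0.212910 / 0.811031 ≈ 0.2625

Pr(underwatering | wilting) ≈ 0.4278; Pr(underwatering | wilting, root rot) ≈ 0.2625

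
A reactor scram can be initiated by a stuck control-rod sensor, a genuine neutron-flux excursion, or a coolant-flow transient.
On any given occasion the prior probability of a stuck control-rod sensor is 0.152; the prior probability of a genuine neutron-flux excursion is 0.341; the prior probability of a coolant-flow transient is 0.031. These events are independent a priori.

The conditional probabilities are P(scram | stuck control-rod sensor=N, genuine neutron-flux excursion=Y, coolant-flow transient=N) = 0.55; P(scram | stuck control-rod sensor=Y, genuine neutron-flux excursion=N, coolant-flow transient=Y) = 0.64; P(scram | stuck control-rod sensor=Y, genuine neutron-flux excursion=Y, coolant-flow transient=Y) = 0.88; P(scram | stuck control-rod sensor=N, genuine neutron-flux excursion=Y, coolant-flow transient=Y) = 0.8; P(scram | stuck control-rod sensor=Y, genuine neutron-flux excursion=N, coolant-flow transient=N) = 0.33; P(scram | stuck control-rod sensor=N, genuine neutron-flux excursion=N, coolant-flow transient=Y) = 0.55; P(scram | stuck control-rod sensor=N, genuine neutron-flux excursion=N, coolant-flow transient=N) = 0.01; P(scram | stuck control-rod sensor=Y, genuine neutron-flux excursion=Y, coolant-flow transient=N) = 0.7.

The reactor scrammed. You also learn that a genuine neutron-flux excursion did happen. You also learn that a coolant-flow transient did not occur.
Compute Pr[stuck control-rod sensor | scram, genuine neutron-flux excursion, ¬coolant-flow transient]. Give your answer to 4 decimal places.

P(scram | genuine neutron-flux excursion, ¬coolant-flow transient) = 0.55×0.848 + 0.7×0.152 = 0.466400 + 0.106400 = 0.572800
The stuck control-rod sensor-present share is 0.7×0.152 = 0.106400.
P(stuck control-rod sensor | scram, genuine neutron-flux excursion, ¬coolant-flow transient) = 0.106400 / 0.572800 ≈ 0.1858

Pr[stuck control-rod sensor | scram, genuine neutron-flux excursion, ¬coolant-flow transient] ≈ 0.1858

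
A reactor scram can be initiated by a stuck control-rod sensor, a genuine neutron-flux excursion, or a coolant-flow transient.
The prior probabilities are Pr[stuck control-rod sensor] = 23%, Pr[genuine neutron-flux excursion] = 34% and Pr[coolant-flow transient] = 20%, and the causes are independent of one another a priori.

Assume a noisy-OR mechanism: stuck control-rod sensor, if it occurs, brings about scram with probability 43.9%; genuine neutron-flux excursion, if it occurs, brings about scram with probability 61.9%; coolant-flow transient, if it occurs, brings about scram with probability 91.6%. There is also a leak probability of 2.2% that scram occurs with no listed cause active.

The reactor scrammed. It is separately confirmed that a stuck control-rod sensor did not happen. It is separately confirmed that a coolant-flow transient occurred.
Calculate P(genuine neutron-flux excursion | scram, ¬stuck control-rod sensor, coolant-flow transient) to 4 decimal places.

Under noisy-OR, P(scram | causes) = 1 − (1−0.022)·∏(1−qᵢ) over the active causes.
Numerator (weight on configurations with genuine neutron-flux excursion): 0.9687×0.34 = 0.329358
The normalizing constant is 0.917848×0.66 + 0.9687×0.34 = 0.935138
P(genuine neutron-flux excursion | scram, ¬stuck control-rod sensor, coolant-flow transient) = 0.329358/0.935138 ≈ 0.3522

P(genuine neutron-flux excursion | scram, ¬stuck control-rod sensor, coolant-flow transient) ≈ 0.3522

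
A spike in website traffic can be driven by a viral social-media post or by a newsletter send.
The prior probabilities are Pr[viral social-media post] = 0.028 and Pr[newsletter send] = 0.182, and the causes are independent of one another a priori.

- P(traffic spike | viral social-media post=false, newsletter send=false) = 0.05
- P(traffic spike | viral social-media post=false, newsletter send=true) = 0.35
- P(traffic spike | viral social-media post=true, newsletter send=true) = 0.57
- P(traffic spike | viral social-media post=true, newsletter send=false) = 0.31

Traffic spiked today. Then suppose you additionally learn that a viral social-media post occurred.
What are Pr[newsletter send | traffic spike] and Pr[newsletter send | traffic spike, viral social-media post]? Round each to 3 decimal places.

P(traffic spike) = 0.05×0.972×0.818 + 0.35×0.972×0.182 + 0.31×0.028×0.818 + 0.57×0.028×0.182 = 0.039755 + 0.061916 + 0.007100 + 0.002905 = 0.111676
Of this, 0.064821 comes from 0.061916 + 0.002905 (the newsletter send=true cases).
P(newsletter send | traffic spike) = 0.064821 / 0.111676 ≈ 0.580

Now also conditioning on viral social-media post=true:
Numerator (weight on configurations with newsletter send): 0.57*0.182 = 0.103740
Denominator P(traffic spike | viral social-media post): 0.31*0.818 + 0.57*0.182 = 0.357320
Posterior = 0.103740 / 0.357320 ≈ 0.290

Pr[newsletter send | traffic spike] ≈ 0.580; Pr[newsletter send | traffic spike, viral social-media post] ≈ 0.290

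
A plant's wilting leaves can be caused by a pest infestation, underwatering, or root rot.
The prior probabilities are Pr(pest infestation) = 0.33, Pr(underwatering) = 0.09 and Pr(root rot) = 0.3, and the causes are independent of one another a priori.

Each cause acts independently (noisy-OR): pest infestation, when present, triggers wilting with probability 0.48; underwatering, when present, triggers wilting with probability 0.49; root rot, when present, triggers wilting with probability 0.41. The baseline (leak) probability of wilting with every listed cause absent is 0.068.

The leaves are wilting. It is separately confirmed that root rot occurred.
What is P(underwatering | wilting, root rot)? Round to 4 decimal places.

Under noisy-OR, P(wilting | causes) = 1 − (1−0.068)·∏(1−qᵢ) over the active causes.
Sum P(wilting|·) weighted by the priors over the 4 (pest infestation, underwatering) configurations:
  P(wilting | root rot) = 0.45012×0.67×0.91 + 0.719561×0.67×0.09 + 0.714062×0.33×0.91 + 0.854172×0.33×0.09
        = 0.274438 + 0.043390 + 0.214433 + 0.025369 = 0.557630
The terms with underwatering present sum to 0.068759, so
  P(underwatering | wilting, root rot) = 0.068759 / 0.557630 ≈ 0.1233

P(underwatering | wilting, root rot) ≈ 0.1233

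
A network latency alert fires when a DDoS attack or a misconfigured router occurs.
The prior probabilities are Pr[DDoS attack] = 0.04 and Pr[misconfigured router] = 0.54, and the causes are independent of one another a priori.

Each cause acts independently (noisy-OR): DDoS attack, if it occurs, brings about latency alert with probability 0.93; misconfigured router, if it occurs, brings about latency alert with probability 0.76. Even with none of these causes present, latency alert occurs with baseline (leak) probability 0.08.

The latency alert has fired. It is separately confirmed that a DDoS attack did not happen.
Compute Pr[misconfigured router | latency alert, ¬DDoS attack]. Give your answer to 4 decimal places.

Under noisy-OR, P(latency alert | causes) = 1 − (1−0.08)·∏(1−qᵢ) over the active causes.
By total probability over both values of misconfigured router:
  P(latency alert | ¬DDoS attack) = 0.08×0.46 + 0.7792×0.54
        = 0.036800 + 0.420768 = 0.457568
The terms with misconfigured router present sum to 0.420768, so
  P(misconfigured router | latency alert, ¬DDoS attack) = 0.420768 / 0.457568 ≈ 0.9196

Pr[misconfigured router | latency alert, ¬DDoS attack] ≈ 0.9196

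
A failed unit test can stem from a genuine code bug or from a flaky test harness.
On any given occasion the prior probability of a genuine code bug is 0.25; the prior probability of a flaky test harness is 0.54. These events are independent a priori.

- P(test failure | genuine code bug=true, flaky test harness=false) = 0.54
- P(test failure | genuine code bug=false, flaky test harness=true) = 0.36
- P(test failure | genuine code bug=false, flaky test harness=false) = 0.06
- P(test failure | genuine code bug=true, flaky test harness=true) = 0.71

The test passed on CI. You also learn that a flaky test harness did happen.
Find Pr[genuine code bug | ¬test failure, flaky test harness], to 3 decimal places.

Pr[genuine code bug | ¬test failure, flaky test harness] ≈ 0.131

P(¬test failure | flaky test harness) = 0.64*0.75 + 0.29*0.25 = 0.480000 + 0.072500 = 0.552500
The genuine code bug-present share is 0.29*0.25 = 0.072500.
So P(genuine code bug | ¬test failure, flaky test harness) = 0.072500/0.552500 ≈ 0.131.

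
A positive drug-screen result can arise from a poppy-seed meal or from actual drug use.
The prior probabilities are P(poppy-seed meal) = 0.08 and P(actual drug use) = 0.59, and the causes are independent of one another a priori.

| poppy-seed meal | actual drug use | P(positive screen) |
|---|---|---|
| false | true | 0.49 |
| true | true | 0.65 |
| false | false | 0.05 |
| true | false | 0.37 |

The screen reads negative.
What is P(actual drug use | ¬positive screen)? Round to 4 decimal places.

P(actual drug use | ¬positive screen) ≈ 0.4363

By total probability over the 4 (poppy-seed meal, actual drug use) configurations:
  P(¬positive screen) = 0.95×0.92×0.41 + 0.51×0.92×0.59 + 0.63×0.08×0.41 + 0.35×0.08×0.59
        = 0.358340 + 0.276828 + 0.020664 + 0.016520 = 0.672352
Keeping only the actual drug use-present terms gives 0.293348, so
  P(actual drug use | ¬positive screen) = 0.293348 / 0.672352 ≈ 0.4363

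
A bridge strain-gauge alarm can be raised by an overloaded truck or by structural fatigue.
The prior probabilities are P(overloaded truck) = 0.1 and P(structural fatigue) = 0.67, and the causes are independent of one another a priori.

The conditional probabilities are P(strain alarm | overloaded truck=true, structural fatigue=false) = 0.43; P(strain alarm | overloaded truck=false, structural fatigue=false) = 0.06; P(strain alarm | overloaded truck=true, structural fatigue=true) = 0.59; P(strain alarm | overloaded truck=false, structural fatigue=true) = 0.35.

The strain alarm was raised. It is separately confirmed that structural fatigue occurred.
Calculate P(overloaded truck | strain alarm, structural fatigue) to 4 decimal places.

By total probability over both values of overloaded truck:
  P(strain alarm | structural fatigue) = 0.35·0.9 + 0.59·0.1
        = 0.315000 + 0.059000 = 0.374000
The terms with overloaded truck present sum to 0.059000, so
  P(overloaded truck | strain alarm, structural fatigue) = 0.059000 / 0.374000 ≈ 0.1578

P(overloaded truck | strain alarm, structural fatigue) ≈ 0.1578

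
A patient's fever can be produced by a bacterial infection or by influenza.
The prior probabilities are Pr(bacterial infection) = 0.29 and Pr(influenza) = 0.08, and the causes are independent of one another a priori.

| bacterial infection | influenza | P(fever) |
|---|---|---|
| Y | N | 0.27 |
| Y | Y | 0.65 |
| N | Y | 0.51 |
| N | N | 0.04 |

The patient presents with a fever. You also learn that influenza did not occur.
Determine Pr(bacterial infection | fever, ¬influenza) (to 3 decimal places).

P(fever | ¬influenza) = 0.04×0.71 + 0.27×0.29 = 0.028400 + 0.078300 = 0.106700
Of this, 0.078300 comes from 0.27×0.29 (the bacterial infection=true cases).
Hence the posterior is 0.078300/0.106700 ≈ 0.734.

Pr(bacterial infection | fever, ¬influenza) ≈ 0.734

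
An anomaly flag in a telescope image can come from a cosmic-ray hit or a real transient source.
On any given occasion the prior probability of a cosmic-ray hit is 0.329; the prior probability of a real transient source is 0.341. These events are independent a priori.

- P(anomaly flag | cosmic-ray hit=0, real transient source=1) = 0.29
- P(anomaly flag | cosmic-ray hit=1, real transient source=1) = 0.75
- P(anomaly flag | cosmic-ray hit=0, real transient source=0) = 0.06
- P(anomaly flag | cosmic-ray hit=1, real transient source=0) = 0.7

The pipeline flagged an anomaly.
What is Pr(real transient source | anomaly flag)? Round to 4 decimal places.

Pr(real transient source | anomaly flag) ≈ 0.4577

Enumerate the 4 (cosmic-ray hit, real transient source) configurations and weight by the priors:
  P(anomaly flag) = 0.06*0.671*0.659 + 0.29*0.671*0.341 + 0.7*0.329*0.659 + 0.75*0.329*0.341
        = 0.026531 + 0.066355 + 0.151768 + 0.084142 = 0.328796
Configurations with real transient source contribute 0.150497, so
  P(real transient source | anomaly flag) = 0.150497 / 0.328796 ≈ 0.4577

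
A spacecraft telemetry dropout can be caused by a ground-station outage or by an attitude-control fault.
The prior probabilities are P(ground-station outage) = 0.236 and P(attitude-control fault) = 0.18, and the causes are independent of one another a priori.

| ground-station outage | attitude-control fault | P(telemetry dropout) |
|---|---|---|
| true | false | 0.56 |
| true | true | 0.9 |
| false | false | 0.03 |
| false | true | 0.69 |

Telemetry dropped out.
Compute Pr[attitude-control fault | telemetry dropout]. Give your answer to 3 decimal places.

Pr[attitude-control fault | telemetry dropout] ≈ 0.511

By total probability over the 4 (ground-station outage, attitude-control fault) configurations:
  P(telemetry dropout) = 0.03×0.764×0.82 + 0.69×0.764×0.18 + 0.56×0.236×0.82 + 0.9×0.236×0.18
        = 0.018794 + 0.094889 + 0.108371 + 0.038232 = 0.260286
Configurations with attitude-control fault contribute 0.133121, so
  P(attitude-control fault | telemetry dropout) = 0.133121 / 0.260286 ≈ 0.511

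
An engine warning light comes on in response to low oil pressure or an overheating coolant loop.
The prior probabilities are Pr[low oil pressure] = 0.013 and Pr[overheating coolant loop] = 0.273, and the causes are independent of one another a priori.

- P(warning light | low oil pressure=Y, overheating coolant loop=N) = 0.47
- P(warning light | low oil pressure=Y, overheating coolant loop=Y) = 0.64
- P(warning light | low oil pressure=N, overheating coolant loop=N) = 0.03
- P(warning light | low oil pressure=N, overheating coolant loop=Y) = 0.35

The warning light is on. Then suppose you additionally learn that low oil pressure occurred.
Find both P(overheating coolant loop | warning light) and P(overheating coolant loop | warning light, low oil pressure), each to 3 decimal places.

P(warning light) = 0.03*0.987*0.727 + 0.35*0.987*0.273 + 0.47*0.013*0.727 + 0.64*0.013*0.273 = 0.021526 + 0.094308 + 0.004442 + 0.002271 = 0.122547
The overheating coolant loop-present share is 0.094308 + 0.002271 = 0.096579.
So P(overheating coolant loop | warning light) = 0.096579/0.122547 ≈ 0.788.

Now condition on the additional information:
P(warning light | low oil pressure) = 0.47*0.727 + 0.64*0.273 = 0.341690 + 0.174720 = 0.516410
The overheating coolant loop-present share is 0.64*0.273 = 0.174720.
P(overheating coolant loop | warning light, low oil pressure) = 0.174720 / 0.516410 ≈ 0.338
Conditioning on low oil pressure lowers the posterior on overheating coolant loop: the classic explaining-away effect in a common-effect structure.

P(overheating coolant loop | warning light) ≈ 0.788; P(overheating coolant loop | warning light, low oil pressure) ≈ 0.338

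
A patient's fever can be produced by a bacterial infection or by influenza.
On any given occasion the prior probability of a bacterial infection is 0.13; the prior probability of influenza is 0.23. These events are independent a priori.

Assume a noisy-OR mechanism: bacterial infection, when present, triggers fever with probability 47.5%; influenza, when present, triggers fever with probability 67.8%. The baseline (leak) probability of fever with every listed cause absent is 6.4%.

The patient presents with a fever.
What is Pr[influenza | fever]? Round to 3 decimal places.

Under noisy-OR, P(fever | causes) = 1 − (1−0.064)·∏(1−qᵢ) over the active causes.
P(fever) = 0.064×0.87×0.77 + 0.698608×0.87×0.23 + 0.5086×0.13×0.77 + 0.841769×0.13×0.23 = 0.042874 + 0.139791 + 0.050911 + 0.025169 = 0.258745
Of this, 0.164960 comes from 0.139791 + 0.025169 (the influenza=true cases).
So P(influenza | fever) = 0.164960/0.258745 ≈ 0.638.

Pr[influenza | fever] ≈ 0.638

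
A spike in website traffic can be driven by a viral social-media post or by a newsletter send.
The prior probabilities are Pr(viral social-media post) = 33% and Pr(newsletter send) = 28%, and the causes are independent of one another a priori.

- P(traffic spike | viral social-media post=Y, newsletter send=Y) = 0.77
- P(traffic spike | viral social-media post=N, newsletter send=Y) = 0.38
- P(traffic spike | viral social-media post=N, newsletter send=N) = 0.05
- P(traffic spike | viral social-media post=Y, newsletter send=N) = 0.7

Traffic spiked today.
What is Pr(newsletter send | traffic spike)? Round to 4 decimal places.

Pr(newsletter send | traffic spike) ≈ 0.4279

Weight on newsletter send=true, given the evidence: 0.071288 + 0.071148 = 0.142436
Denominator P(traffic spike): 0.05*0.67*0.72 + 0.38*0.67*0.28 + 0.7*0.33*0.72 + 0.77*0.33*0.28 = 0.332876
P(newsletter send | traffic spike) = 0.142436/0.332876 ≈ 0.4279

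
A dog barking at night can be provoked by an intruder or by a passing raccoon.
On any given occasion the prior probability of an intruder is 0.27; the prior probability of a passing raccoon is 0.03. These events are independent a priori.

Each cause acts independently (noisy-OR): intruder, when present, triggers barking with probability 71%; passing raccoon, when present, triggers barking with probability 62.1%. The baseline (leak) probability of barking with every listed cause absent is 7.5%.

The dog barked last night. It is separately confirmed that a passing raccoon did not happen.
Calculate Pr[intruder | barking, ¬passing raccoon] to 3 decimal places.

Under noisy-OR, P(barking | causes) = 1 − (1−0.075)·∏(1−qᵢ) over the active causes.
P(barking | ¬passing raccoon) = 0.075*0.73 + 0.73175*0.27 = 0.054750 + 0.197573 = 0.252323
The intruder-present share is 0.73175*0.27 = 0.197573.
So P(intruder | barking, ¬passing raccoon) = 0.197573/0.252323 ≈ 0.783.

Pr[intruder | barking, ¬passing raccoon] ≈ 0.783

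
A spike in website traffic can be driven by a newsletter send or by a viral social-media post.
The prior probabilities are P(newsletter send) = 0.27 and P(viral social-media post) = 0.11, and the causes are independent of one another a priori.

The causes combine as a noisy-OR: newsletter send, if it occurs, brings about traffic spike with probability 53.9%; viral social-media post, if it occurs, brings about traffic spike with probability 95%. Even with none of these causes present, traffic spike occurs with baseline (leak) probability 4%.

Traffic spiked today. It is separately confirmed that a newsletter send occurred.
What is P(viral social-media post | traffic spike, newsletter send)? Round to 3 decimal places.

P(viral social-media post | traffic spike, newsletter send) ≈ 0.178

Under noisy-OR, P(traffic spike | causes) = 1 − (1−0.04)·∏(1−qᵢ) over the active causes.
For the numerator, keep only viral social-media post=true terms: 0.977872·0.11 = 0.107566
Denominator P(traffic spike | newsletter send): 0.55744·0.89 + 0.977872·0.11 = 0.603688
Posterior = 0.107566 / 0.603688 ≈ 0.178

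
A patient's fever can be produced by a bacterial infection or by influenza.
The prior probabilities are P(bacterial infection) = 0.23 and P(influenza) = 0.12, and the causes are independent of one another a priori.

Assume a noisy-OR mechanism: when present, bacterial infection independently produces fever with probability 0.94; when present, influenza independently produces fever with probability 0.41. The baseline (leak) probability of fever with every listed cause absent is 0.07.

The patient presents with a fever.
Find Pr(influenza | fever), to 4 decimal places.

Under noisy-OR, P(fever | causes) = 1 − (1−0.07)·∏(1−qᵢ) over the active causes.
By total probability over the 4 (bacterial infection, influenza) configurations:
  P(fever) = 0.07·0.77·0.88 + 0.4513·0.77·0.12 + 0.9442·0.23·0.88 + 0.967078·0.23·0.12
        = 0.047432 + 0.041700 + 0.191106 + 0.026691 = 0.306929
Configurations with influenza contribute 0.068391, so
  P(influenza | fever) = 0.068391 / 0.306929 ≈ 0.2228

Pr(influenza | fever) ≈ 0.2228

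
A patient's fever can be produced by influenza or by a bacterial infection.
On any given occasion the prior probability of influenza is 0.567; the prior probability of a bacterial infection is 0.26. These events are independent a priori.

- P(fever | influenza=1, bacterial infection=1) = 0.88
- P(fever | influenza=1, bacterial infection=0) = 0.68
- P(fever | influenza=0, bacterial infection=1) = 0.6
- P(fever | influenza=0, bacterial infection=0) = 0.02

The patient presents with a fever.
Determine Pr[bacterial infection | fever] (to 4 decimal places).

Enumerate the 4 (influenza, bacterial infection) configurations and weight by the priors:
  P(fever) = 0.02*0.433*0.74 + 0.6*0.433*0.26 + 0.68*0.567*0.74 + 0.88*0.567*0.26
        = 0.006408 + 0.067548 + 0.285314 + 0.129730 = 0.489000
The terms with bacterial infection present sum to 0.197278, so
  P(bacterial infection | fever) = 0.197278 / 0.489000 ≈ 0.4034

Pr[bacterial infection | fever] ≈ 0.4034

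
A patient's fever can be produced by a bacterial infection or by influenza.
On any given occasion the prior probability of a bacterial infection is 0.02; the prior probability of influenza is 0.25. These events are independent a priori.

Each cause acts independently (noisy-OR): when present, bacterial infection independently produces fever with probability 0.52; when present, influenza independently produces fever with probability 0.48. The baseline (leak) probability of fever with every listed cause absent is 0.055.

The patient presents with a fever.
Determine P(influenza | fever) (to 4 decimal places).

P(influenza | fever) ≈ 0.7254

Under noisy-OR, P(fever | causes) = 1 − (1−0.055)·∏(1−qᵢ) over the active causes.
Sum P(fever|·) weighted by the priors over the 4 (bacterial infection, influenza) configurations:
  P(fever) = 0.055·0.98·0.75 + 0.5086·0.98·0.25 + 0.5464·0.02·0.75 + 0.764128·0.02·0.25
        = 0.040425 + 0.124607 + 0.008196 + 0.003821 = 0.177049
Configurations with influenza contribute 0.128428, so
  P(influenza | fever) = 0.128428 / 0.177049 ≈ 0.7254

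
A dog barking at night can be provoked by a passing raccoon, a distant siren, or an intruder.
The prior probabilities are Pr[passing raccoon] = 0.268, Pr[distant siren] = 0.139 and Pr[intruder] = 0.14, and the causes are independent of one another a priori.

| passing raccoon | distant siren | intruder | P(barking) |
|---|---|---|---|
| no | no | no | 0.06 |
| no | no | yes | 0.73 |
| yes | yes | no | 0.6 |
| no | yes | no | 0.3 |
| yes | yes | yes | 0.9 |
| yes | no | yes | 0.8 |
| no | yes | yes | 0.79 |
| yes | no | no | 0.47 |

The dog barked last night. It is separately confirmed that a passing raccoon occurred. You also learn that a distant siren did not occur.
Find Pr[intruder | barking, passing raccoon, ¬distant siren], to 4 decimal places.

Sum P(barking|·) weighted by the priors over both values of intruder:
  P(barking | passing raccoon, ¬distant siren) = 0.47*0.86 + 0.8*0.14
        = 0.404200 + 0.112000 = 0.516200
Configurations with intruder contribute 0.112000, so
  P(intruder | barking, passing raccoon, ¬distant siren) = 0.112000 / 0.516200 ≈ 0.2170

Pr[intruder | barking, passing raccoon, ¬distant siren] ≈ 0.2170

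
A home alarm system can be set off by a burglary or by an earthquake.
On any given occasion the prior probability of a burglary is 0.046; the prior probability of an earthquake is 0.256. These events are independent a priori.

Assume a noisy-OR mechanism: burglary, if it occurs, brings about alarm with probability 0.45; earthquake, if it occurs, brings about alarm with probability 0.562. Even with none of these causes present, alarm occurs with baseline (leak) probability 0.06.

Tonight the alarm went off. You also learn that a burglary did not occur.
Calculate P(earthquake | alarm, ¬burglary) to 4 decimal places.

Under noisy-OR, P(alarm | causes) = 1 − (1−0.06)·∏(1−qᵢ) over the active causes.
P(alarm | ¬burglary) = 0.06*0.744 + 0.58828*0.256 = 0.044640 + 0.150600 = 0.195240
Of this, 0.150600 comes from 0.58828*0.256 (the earthquake=true cases).
Hence the posterior is 0.150600/0.195240 ≈ 0.7714.

P(earthquake | alarm, ¬burglary) ≈ 0.7714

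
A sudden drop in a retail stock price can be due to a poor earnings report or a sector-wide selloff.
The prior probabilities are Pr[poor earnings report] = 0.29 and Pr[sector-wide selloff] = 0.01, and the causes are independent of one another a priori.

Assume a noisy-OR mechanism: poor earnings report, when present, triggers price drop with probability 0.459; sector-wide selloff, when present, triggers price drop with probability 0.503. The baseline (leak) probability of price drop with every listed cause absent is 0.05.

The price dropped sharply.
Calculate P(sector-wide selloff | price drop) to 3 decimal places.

Under noisy-OR, P(price drop | causes) = 1 − (1−0.05)·∏(1−qᵢ) over the active causes.
P(price drop) = 0.05·0.71·0.99 + 0.52785·0.71·0.01 + 0.48605·0.29·0.99 + 0.744567·0.29·0.01 = 0.035145 + 0.003748 + 0.139545 + 0.002159 = 0.180597
The sector-wide selloff-present share is 0.003748 + 0.002159 = 0.005907.
Hence the posterior is 0.005907/0.180597 ≈ 0.033.

P(sector-wide selloff | price drop) ≈ 0.033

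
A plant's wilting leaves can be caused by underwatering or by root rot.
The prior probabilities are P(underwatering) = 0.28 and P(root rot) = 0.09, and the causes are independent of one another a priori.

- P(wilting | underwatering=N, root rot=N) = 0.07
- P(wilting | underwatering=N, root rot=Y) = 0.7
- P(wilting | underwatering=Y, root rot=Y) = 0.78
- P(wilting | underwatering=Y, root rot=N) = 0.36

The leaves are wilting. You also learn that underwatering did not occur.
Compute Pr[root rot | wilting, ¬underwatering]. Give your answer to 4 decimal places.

For the numerator, keep only root rot=true terms: 0.7*0.09 = 0.063000
Normalizer over all consistent configurations: 0.07*0.91 + 0.7*0.09 = 0.126700
P(root rot | wilting, ¬underwatering) = 0.063000/0.126700 ≈ 0.4972

Pr[root rot | wilting, ¬underwatering] ≈ 0.4972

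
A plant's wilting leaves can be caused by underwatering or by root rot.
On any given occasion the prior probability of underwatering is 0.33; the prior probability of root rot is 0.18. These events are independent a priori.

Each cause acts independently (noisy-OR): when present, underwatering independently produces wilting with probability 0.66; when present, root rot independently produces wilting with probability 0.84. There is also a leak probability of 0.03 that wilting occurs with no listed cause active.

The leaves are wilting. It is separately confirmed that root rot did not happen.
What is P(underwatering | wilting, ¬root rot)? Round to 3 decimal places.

Under noisy-OR, P(wilting | causes) = 1 − (1−0.03)·∏(1−qᵢ) over the active causes.
P(wilting | ¬root rot) = 0.03*0.67 + 0.6702*0.33 = 0.020100 + 0.221166 = 0.241266
Restricting to configurations with underwatering present: 0.6702*0.33 = 0.221166.
Hence the posterior is 0.221166/0.241266 ≈ 0.917.

P(underwatering | wilting, ¬root rot) ≈ 0.917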